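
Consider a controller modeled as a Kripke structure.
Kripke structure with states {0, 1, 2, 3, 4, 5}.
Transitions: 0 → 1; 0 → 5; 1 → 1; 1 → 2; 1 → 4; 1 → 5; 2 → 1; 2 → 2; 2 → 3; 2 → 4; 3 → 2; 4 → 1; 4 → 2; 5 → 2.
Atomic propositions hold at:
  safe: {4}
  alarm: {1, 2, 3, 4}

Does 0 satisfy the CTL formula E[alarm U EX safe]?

No

Sat(EX safe) = {s : some successor in {4}} = {1, 2}
E[alarm U EX safe]: least fixpoint, start Z0 = Sat(EX safe) = {1, 2}, add states in Sat(alarm) with some successor in Z. Z1 = {1, 2, 3, 4}; fixed.
Sat(E[alarm U EX safe]) = {1, 2, 3, 4}
0 ∉ Sat(E[alarm U EX safe]) = {1, 2, 3, 4}, so the formula does not hold at 0.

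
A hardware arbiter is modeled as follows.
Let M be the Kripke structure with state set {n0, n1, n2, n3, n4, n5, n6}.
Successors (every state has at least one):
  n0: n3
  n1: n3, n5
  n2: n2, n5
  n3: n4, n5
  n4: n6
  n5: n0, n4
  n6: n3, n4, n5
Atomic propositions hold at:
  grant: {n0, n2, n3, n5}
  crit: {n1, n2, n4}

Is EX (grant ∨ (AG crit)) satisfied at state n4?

No

AG crit: greatest fixpoint, start Z0 = {n1, n2, n4}, keep only states in Sat with every successor in Z. Z1 = ∅; fixed.
Sat(AG crit) = ∅
Sat(grant ∨ (AG crit)) = {n0, n2, n3, n5}
Sat(EX (grant ∨ (AG crit))) = {s : some successor in {n0, n2, n3, n5}} = {n0, n1, n2, n3, n5, n6}
n4 ∉ Sat(EX (grant ∨ (AG crit))) = {n0, n1, n2, n3, n5, n6}, so the formula does not hold at n4.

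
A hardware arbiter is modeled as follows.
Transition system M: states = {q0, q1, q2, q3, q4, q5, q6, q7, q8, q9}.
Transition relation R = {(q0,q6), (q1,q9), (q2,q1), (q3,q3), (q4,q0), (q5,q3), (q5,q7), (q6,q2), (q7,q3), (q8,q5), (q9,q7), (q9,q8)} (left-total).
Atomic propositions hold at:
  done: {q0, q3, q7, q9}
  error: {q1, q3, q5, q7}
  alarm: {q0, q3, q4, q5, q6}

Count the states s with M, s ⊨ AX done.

5

Sat(AX done) = {s : every successor in {q0, q3, q7, q9}} = {q1, q3, q4, q5, q7}
|Sat(AX done)| = |{q1, q3, q4, q5, q7}| = 5.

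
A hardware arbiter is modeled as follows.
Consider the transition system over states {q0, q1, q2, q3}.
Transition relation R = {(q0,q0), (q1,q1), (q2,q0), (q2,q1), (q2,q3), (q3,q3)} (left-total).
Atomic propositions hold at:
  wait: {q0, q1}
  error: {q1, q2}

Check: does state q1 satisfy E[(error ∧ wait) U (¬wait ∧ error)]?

Sat(error ∧ wait) = {q1}
Sat(¬wait) = {q2, q3}
Sat(¬wait ∧ error) = {q2}
E[(error ∧ wait) U (¬wait ∧ error)]: least fixpoint, start Z0 = Sat((¬wait ∧ error)) = {q2}, add states in Sat(error ∧ wait) with some successor in Z. Already a fixed point.
Sat(E[(error ∧ wait) U (¬wait ∧ error)]) = {q2}
q1 ∉ Sat(E[(error ∧ wait) U (¬wait ∧ error)]) = {q2}, so the formula does not hold at q1.

No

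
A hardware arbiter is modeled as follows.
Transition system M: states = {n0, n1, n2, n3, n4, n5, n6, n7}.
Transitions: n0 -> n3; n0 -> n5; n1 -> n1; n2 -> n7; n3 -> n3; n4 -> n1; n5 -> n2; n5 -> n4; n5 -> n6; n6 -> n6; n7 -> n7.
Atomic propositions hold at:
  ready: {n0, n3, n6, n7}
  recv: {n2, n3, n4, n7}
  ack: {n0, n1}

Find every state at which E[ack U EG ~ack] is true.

Sat(~ack) = {n2, n3, n4, n5, n6, n7}
EG ~ack: greatest fixpoint, start Z0 = {n2, n3, n4, n5, n6, n7}, keep only states in Sat with some successor in Z. Z1 = {n2, n3, n5, n6, n7}; fixed.
Sat(EG ~ack) = {n2, n3, n5, n6, n7}
E[ack U EG ~ack]: least fixpoint, start Z0 = Sat(EG ~ack) = {n2, n3, n5, n6, n7}, add states in Sat(ack) with some successor in Z. Z1 = {n0, n2, n3, n5, n6, n7}; fixed.
Sat(E[ack U EG ~ack]) = {n0, n2, n3, n5, n6, n7}

{n0, n2, n3, n5, n6, n7}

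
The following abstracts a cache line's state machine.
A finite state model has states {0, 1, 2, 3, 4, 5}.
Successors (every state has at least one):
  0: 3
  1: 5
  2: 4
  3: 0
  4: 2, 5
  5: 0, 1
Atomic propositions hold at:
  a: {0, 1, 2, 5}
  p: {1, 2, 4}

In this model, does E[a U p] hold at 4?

Yes

E[a U p]: least fixpoint, start Z0 = Sat(p) = {1, 2, 4}, add states in Sat(a) with some successor in Z. Z1 = {1, 2, 4, 5}; fixed.
Sat(E[a U p]) = {1, 2, 4, 5}
4 ∈ Sat(E[a U p]) = {1, 2, 4, 5}, so the formula holds at 4.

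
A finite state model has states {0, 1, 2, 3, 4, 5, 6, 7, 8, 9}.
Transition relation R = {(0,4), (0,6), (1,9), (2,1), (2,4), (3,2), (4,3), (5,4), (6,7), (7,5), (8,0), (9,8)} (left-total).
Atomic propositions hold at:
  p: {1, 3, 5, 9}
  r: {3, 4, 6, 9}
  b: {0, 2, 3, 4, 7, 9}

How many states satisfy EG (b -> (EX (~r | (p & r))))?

6

Sat(~r) = {0, 1, 2, 5, 7, 8}
Sat(p & r) = {3, 9}
Sat(~r | (p & r)) = {0, 1, 2, 3, 5, 7, 8, 9}
Sat(EX (~r | (p & r))) = {s : some successor in {0, 1, 2, 3, 5, 7, 8, 9}} = {1, 2, 3, 4, 6, 7, 8, 9}
Sat(b -> (EX (~r | (p & r)))) = {1, 2, 3, 4, 5, 6, 7, 8, 9}
EG (b -> (EX (~r | (p & r)))): greatest fixpoint, start Z0 = {1, 2, 3, 4, 5, 6, 7, 8, 9}, keep only states in Sat with some successor in Z. Z1 = {1, 2, 3, 4, 5, 6, 7, 9}; Z2 = {1, 2, 3, 4, 5, 6, 7}; Z3 = {2, 3, 4, 5, 6, 7}; fixed.
Sat(EG (b -> (EX (~r | (p & r))))) = {2, 3, 4, 5, 6, 7}
|Sat(EG (b -> (EX (~r | (p & r)))))| = |{2, 3, 4, 5, 6, 7}| = 6.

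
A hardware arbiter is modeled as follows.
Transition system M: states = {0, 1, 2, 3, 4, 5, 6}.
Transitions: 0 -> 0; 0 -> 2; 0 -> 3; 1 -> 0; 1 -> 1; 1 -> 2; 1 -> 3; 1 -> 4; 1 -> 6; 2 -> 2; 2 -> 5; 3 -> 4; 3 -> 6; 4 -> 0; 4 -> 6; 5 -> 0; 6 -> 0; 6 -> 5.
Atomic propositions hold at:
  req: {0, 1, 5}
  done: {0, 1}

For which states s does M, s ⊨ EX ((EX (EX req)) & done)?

Sat(EX req) = {s : some successor in {0, 1, 5}} = {0, 1, 2, 4, 5, 6}
Sat(EX (EX req)) = {s : some successor in {0, 1, 2, 4, 5, 6}} = {0, 1, 2, 3, 4, 5, 6}
Sat((EX (EX req)) & done) = {0, 1}
Sat(EX ((EX (EX req)) & done)) = {s : some successor in {0, 1}} = {0, 1, 4, 5, 6}

{0, 1, 4, 5, 6}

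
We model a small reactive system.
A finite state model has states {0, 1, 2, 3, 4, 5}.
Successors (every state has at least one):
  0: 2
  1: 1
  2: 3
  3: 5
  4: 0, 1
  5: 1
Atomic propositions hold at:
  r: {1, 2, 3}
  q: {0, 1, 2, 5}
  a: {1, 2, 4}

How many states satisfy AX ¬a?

Sat(¬a) = {0, 3, 5}
Sat(AX ¬a) = {s : every successor in {0, 3, 5}} = {2, 3}
|Sat(AX ¬a)| = |{2, 3}| = 2.

2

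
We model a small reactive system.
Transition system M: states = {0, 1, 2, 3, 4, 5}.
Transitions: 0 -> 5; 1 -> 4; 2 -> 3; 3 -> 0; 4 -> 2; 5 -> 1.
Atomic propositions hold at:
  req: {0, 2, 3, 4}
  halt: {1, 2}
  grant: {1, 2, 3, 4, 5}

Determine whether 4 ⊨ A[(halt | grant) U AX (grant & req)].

Yes

Sat(halt | grant) = {1, 2, 3, 4, 5}
Sat(grant & req) = {2, 3, 4}
Sat(AX (grant & req)) = {s : every successor in {2, 3, 4}} = {1, 2, 4}
A[(halt | grant) U AX (grant & req)]: least fixpoint, start Z0 = Sat(AX (grant & req)) = {1, 2, 4}, add states in Sat(halt | grant) with every successor in Z. Z1 = {1, 2, 4, 5}; fixed.
Sat(A[(halt | grant) U AX (grant & req)]) = {1, 2, 4, 5}
4 ∈ Sat(A[(halt | grant) U AX (grant & req)]) = {1, 2, 4, 5}, so the formula holds at 4.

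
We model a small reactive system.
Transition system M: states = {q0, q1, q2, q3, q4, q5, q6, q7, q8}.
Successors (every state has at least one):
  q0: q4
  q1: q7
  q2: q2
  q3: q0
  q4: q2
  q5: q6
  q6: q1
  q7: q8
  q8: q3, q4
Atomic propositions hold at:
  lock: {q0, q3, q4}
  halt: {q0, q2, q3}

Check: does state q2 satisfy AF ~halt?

Sat(~halt) = {q1, q4, q5, q6, q7, q8}
AF ~halt: least fixpoint, start Z0 = {q1, q4, q5, q6, q7, q8}, add states with every successor in Z. Z1 = {q0, q1, q4, q5, q6, q7, q8}; Z2 = {q0, q1, q3, q4, q5, q6, q7, q8}; fixed.
Sat(AF ~halt) = {q0, q1, q3, q4, q5, q6, q7, q8}
q2 ∉ Sat(AF ~halt) = {q0, q1, q3, q4, q5, q6, q7, q8}, so the formula does not hold at q2.

No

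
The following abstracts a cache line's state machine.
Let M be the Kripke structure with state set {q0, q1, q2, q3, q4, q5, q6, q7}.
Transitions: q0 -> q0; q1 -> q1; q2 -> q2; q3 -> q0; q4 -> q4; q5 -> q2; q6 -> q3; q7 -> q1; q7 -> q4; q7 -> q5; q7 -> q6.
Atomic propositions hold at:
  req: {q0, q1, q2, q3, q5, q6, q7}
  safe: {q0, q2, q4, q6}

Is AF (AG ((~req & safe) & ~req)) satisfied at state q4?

Sat(~req) = {q4}
Sat(~req & safe) = {q4}
Sat((~req & safe) & ~req) = {q4}
AG ((~req & safe) & ~req): greatest fixpoint, start Z0 = {q4}, keep only states in Sat with every successor in Z. Already a fixed point.
Sat(AG ((~req & safe) & ~req)) = {q4}
AF (AG ((~req & safe) & ~req)): least fixpoint, start Z0 = {q4}, add states with every successor in Z. Already a fixed point.
Sat(AF (AG ((~req & safe) & ~req))) = {q4}
q4 ∈ Sat(AF (AG ((~req & safe) & ~req))) = {q4}, so the formula holds at q4.

Yes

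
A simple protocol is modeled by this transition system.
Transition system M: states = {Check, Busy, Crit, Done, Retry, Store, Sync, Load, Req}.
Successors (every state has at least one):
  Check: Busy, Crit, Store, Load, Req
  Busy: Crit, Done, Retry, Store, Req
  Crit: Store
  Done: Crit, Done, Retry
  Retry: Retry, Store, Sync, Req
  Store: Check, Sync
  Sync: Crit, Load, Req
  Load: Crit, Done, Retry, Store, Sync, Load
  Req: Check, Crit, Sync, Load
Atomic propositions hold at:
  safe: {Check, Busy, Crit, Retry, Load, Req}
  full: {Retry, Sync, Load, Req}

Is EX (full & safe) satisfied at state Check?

Yes

Sat(full & safe) = {Retry, Load, Req}
Sat(EX (full & safe)) = {s : some successor in {Retry, Load, Req}} = {Check, Busy, Done, Retry, Sync, Load, Req}
Check ∈ Sat(EX (full & safe)) = {Check, Busy, Done, Retry, Sync, Load, Req}, so the formula holds at Check.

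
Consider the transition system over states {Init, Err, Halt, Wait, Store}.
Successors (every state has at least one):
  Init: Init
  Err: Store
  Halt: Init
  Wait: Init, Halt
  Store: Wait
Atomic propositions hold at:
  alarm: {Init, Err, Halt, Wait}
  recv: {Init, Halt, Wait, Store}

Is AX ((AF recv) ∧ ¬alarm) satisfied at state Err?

Yes

AF recv: least fixpoint, start Z0 = {Init, Halt, Wait, Store}, add states with every successor in Z. Z1 = {Init, Err, Halt, Wait, Store}; fixed.
Sat(AF recv) = {Init, Err, Halt, Wait, Store}
Sat(¬alarm) = {Store}
Sat((AF recv) ∧ ¬alarm) = {Store}
Sat(AX ((AF recv) ∧ ¬alarm)) = {s : every successor in {Store}} = {Err}
Err ∈ Sat(AX ((AF recv) ∧ ¬alarm)) = {Err}, so the formula holds at Err.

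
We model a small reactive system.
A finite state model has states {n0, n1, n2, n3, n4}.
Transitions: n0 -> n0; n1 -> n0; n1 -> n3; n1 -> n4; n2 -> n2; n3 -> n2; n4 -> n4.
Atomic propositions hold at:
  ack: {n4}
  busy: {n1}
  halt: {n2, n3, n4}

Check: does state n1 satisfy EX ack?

Sat(EX ack) = {s : some successor in {n4}} = {n1, n4}
n1 ∈ Sat(EX ack) = {n1, n4}, so the formula holds at n1.

Yes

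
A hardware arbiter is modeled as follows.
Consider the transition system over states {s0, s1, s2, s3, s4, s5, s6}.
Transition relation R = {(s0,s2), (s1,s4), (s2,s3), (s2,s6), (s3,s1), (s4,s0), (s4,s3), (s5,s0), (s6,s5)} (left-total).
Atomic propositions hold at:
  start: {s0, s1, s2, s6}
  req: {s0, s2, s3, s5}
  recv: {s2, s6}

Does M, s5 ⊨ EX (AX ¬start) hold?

No

Sat(¬start) = {s3, s4, s5}
Sat(AX ¬start) = {s : every successor in {s3, s4, s5}} = {s1, s6}
Sat(EX (AX ¬start)) = {s : some successor in {s1, s6}} = {s2, s3}
s5 ∉ Sat(EX (AX ¬start)) = {s2, s3}, so the formula does not hold at s5.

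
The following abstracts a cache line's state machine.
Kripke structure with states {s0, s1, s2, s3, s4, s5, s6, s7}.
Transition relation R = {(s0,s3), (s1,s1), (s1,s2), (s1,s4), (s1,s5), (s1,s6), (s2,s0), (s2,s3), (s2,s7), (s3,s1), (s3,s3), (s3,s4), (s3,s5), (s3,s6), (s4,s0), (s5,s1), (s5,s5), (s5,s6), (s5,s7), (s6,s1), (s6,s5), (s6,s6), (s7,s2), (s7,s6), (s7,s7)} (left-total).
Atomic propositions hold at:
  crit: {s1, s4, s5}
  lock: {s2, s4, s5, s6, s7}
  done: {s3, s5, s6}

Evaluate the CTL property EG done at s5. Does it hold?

EG done: greatest fixpoint, start Z0 = {s3, s5, s6}, keep only states in Sat with some successor in Z. Already a fixed point.
Sat(EG done) = {s3, s5, s6}
s5 ∈ Sat(EG done) = {s3, s5, s6}, so the formula holds at s5.

Yes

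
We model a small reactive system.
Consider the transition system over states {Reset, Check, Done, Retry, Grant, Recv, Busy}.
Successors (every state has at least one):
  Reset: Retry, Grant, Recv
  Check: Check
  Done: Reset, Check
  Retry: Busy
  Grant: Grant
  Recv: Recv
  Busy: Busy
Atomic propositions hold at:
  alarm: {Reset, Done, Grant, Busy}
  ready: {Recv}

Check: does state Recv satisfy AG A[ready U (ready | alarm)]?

Yes

Sat(ready | alarm) = {Reset, Done, Grant, Recv, Busy}
A[ready U (ready | alarm)]: least fixpoint, start Z0 = Sat((ready | alarm)) = {Reset, Done, Grant, Recv, Busy}, add states in Sat(ready) with every successor in Z. Already a fixed point.
Sat(A[ready U (ready | alarm)]) = {Reset, Done, Grant, Recv, Busy}
AG A[ready U (ready | alarm)]: greatest fixpoint, start Z0 = {Reset, Done, Grant, Recv, Busy}, keep only states in Sat with every successor in Z. Z1 = {Grant, Recv, Busy}; fixed.
Sat(AG A[ready U (ready | alarm)]) = {Grant, Recv, Busy}
Recv ∈ Sat(AG A[ready U (ready | alarm)]) = {Grant, Recv, Busy}, so the formula holds at Recv.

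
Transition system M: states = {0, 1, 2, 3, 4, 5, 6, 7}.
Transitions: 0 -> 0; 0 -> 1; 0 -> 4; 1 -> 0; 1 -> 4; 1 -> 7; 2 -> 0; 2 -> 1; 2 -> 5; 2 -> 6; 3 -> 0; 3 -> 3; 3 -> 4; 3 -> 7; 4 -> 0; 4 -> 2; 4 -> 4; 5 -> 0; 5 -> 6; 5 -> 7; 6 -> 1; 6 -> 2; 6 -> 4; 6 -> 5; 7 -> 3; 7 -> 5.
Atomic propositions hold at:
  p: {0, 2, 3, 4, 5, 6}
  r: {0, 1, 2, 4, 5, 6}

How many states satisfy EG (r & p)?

Sat(r & p) = {0, 2, 4, 5, 6}
EG (r & p): greatest fixpoint, start Z0 = {0, 2, 4, 5, 6}, keep only states in Sat with some successor in Z. Already a fixed point.
Sat(EG (r & p)) = {0, 2, 4, 5, 6}
|Sat(EG (r & p))| = |{0, 2, 4, 5, 6}| = 5.

5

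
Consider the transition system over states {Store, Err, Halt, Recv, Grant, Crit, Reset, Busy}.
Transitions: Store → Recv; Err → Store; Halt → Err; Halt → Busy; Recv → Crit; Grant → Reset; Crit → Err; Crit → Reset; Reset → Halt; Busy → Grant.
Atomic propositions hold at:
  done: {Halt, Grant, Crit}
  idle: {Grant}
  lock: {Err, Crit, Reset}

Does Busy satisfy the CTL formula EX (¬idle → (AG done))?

Yes

Sat(¬idle) = {Store, Err, Halt, Recv, Crit, Reset, Busy}
AG done: greatest fixpoint, start Z0 = {Halt, Grant, Crit}, keep only states in Sat with every successor in Z. Z1 = ∅; fixed.
Sat(AG done) = ∅
Sat(¬idle → (AG done)) = {Grant}
Sat(EX (¬idle → (AG done))) = {s : some successor in {Grant}} = {Busy}
Busy ∈ Sat(EX (¬idle → (AG done))) = {Busy}, so the formula holds at Busy.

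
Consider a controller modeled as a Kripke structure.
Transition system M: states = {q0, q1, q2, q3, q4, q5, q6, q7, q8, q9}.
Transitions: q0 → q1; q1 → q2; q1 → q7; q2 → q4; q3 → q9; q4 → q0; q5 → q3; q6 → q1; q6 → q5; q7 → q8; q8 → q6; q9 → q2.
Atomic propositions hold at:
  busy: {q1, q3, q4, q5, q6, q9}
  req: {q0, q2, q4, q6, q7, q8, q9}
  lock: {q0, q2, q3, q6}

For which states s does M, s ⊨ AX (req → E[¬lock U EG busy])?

Sat(¬lock) = {q1, q4, q5, q7, q8, q9}
EG busy: greatest fixpoint, start Z0 = {q1, q3, q4, q5, q6, q9}, keep only states in Sat with some successor in Z. Z1 = {q3, q5, q6}; Z2 = {q5, q6}; Z3 = {q6}; Z4 = ∅; fixed.
Sat(EG busy) = ∅
E[¬lock U EG busy]: least fixpoint, start Z0 = Sat(EG busy) = ∅, add states in Sat(¬lock) with some successor in Z. Already a fixed point.
Sat(E[¬lock U EG busy]) = ∅
Sat(req → E[¬lock U EG busy]) = {q1, q3, q5}
Sat(AX (req → E[¬lock U EG busy])) = {s : every successor in {q1, q3, q5}} = {q0, q5, q6}

{q0, q5, q6}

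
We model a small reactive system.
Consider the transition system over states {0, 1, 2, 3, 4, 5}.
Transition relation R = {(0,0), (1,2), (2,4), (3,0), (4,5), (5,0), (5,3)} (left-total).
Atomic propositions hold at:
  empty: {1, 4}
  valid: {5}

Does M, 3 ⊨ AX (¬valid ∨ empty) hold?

Sat(¬valid) = {0, 1, 2, 3, 4}
Sat(¬valid ∨ empty) = {0, 1, 2, 3, 4}
Sat(AX (¬valid ∨ empty)) = {s : every successor in {0, 1, 2, 3, 4}} = {0, 1, 2, 3, 5}
3 ∈ Sat(AX (¬valid ∨ empty)) = {0, 1, 2, 3, 5}, so the formula holds at 3.

Yes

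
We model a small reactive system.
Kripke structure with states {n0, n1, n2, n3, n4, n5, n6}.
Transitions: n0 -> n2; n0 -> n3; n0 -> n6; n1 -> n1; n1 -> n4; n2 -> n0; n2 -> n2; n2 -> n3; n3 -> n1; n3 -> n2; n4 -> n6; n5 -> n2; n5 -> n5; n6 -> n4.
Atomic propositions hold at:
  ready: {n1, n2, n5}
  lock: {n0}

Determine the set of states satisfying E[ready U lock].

{n0, n2, n5}

E[ready U lock]: least fixpoint, start Z0 = Sat(lock) = {n0}, add states in Sat(ready) with some successor in Z. Z1 = {n0, n2}; Z2 = {n0, n2, n5}; fixed.
Sat(E[ready U lock]) = {n0, n2, n5}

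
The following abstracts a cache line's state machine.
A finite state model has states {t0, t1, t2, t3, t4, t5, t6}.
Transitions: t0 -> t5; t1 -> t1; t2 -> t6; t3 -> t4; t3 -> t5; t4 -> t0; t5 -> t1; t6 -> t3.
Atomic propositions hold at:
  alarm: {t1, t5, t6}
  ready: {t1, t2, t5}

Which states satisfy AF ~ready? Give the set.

Sat(~ready) = {t0, t3, t4, t6}
AF ~ready: least fixpoint, start Z0 = {t0, t3, t4, t6}, add states with every successor in Z. Z1 = {t0, t2, t3, t4, t6}; fixed.
Sat(AF ~ready) = {t0, t2, t3, t4, t6}

{t0, t2, t3, t4, t6}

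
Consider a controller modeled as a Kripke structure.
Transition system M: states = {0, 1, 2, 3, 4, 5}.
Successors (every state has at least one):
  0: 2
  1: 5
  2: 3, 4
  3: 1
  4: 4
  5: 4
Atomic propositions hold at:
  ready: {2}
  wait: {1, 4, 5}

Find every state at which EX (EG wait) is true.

{1, 2, 3, 4, 5}

EG wait: greatest fixpoint, start Z0 = {1, 4, 5}, keep only states in Sat with some successor in Z. Already a fixed point.
Sat(EG wait) = {1, 4, 5}
Sat(EX (EG wait)) = {s : some successor in {1, 4, 5}} = {1, 2, 3, 4, 5}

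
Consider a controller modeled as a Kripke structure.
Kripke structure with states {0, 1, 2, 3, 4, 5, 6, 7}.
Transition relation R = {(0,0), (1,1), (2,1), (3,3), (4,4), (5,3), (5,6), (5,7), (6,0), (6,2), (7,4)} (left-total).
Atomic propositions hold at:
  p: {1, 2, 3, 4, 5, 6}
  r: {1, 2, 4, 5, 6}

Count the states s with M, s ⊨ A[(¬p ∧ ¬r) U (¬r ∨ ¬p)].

Sat(¬p) = {0, 7}
Sat(¬r) = {0, 3, 7}
Sat(¬p ∧ ¬r) = {0, 7}
Sat(¬r ∨ ¬p) = {0, 3, 7}
A[(¬p ∧ ¬r) U (¬r ∨ ¬p)]: least fixpoint, start Z0 = Sat((¬r ∨ ¬p)) = {0, 3, 7}, add states in Sat(¬p ∧ ¬r) with every successor in Z. Already a fixed point.
Sat(A[(¬p ∧ ¬r) U (¬r ∨ ¬p)]) = {0, 3, 7}
|Sat(A[(¬p ∧ ¬r) U (¬r ∨ ¬p)])| = |{0, 3, 7}| = 3.

3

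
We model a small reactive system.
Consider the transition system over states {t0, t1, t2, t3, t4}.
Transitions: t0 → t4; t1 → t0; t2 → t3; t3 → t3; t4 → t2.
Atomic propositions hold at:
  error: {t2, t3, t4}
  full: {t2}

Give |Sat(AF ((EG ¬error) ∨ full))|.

Sat(¬error) = {t0, t1}
EG ¬error: greatest fixpoint, start Z0 = {t0, t1}, keep only states in Sat with some successor in Z. Z1 = {t1}; Z2 = ∅; fixed.
Sat(EG ¬error) = ∅
Sat((EG ¬error) ∨ full) = {t2}
AF ((EG ¬error) ∨ full): least fixpoint, start Z0 = {t2}, add states with every successor in Z. Z1 = {t2, t4}; Z2 = {t0, t2, t4}; Z3 = {t0, t1, t2, t4}; fixed.
Sat(AF ((EG ¬error) ∨ full)) = {t0, t1, t2, t4}
|Sat(AF ((EG ¬error) ∨ full))| = |{t0, t1, t2, t4}| = 4.

4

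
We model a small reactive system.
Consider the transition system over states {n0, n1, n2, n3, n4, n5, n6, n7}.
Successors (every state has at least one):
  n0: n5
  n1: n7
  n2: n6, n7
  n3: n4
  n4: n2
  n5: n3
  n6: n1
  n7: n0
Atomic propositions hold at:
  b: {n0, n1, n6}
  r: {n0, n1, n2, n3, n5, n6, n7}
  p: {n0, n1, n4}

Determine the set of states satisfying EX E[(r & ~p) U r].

Sat(~p) = {n2, n3, n5, n6, n7}
Sat(r & ~p) = {n2, n3, n5, n6, n7}
E[(r & ~p) U r]: least fixpoint, start Z0 = Sat(r) = {n0, n1, n2, n3, n5, n6, n7}, add states in Sat(r & ~p) with some successor in Z. Already a fixed point.
Sat(E[(r & ~p) U r]) = {n0, n1, n2, n3, n5, n6, n7}
Sat(EX E[(r & ~p) U r]) = {s : some successor in {n0, n1, n2, n3, n5, n6, n7}} = {n0, n1, n2, n4, n5, n6, n7}

{n0, n1, n2, n4, n5, n6, n7}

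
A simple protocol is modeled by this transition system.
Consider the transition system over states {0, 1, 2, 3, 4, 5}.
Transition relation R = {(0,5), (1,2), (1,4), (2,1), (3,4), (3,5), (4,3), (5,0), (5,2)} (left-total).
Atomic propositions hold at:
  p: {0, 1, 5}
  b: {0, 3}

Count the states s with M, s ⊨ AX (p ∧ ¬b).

Sat(¬b) = {1, 2, 4, 5}
Sat(p ∧ ¬b) = {1, 5}
Sat(AX (p ∧ ¬b)) = {s : every successor in {1, 5}} = {0, 2}
|Sat(AX (p ∧ ¬b))| = |{0, 2}| = 2.

2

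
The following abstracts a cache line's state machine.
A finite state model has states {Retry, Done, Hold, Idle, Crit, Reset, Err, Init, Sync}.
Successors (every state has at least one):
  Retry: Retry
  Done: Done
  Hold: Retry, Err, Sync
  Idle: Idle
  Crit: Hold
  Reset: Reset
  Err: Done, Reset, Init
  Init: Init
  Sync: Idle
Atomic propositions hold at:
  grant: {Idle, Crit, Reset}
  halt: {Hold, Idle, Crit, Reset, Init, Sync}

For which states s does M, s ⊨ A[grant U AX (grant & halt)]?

{Idle, Reset, Sync}

Sat(grant & halt) = {Idle, Crit, Reset}
Sat(AX (grant & halt)) = {s : every successor in {Idle, Crit, Reset}} = {Idle, Reset, Sync}
A[grant U AX (grant & halt)]: least fixpoint, start Z0 = Sat(AX (grant & halt)) = {Idle, Reset, Sync}, add states in Sat(grant) with every successor in Z. Already a fixed point.
Sat(A[grant U AX (grant & halt)]) = {Idle, Reset, Sync}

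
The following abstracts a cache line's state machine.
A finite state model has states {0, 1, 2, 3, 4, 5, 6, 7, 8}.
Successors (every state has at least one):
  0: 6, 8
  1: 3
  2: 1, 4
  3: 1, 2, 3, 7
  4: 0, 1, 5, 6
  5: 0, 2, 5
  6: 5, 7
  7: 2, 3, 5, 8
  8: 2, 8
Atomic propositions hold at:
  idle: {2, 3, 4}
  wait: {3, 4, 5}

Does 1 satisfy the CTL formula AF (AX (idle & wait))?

Yes

Sat(idle & wait) = {3, 4}
Sat(AX (idle & wait)) = {s : every successor in {3, 4}} = {1}
AF (AX (idle & wait)): least fixpoint, start Z0 = {1}, add states with every successor in Z. Already a fixed point.
Sat(AF (AX (idle & wait))) = {1}
1 ∈ Sat(AF (AX (idle & wait))) = {1}, so the formula holds at 1.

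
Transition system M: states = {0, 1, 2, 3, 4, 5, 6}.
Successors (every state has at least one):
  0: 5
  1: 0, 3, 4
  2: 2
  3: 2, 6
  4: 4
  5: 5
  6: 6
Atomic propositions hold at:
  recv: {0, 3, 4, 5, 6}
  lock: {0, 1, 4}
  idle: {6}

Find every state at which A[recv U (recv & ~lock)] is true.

Sat(~lock) = {2, 3, 5, 6}
Sat(recv & ~lock) = {3, 5, 6}
A[recv U (recv & ~lock)]: least fixpoint, start Z0 = Sat((recv & ~lock)) = {3, 5, 6}, add states in Sat(recv) with every successor in Z. Z1 = {0, 3, 5, 6}; fixed.
Sat(A[recv U (recv & ~lock)]) = {0, 3, 5, 6}

{0, 3, 5, 6}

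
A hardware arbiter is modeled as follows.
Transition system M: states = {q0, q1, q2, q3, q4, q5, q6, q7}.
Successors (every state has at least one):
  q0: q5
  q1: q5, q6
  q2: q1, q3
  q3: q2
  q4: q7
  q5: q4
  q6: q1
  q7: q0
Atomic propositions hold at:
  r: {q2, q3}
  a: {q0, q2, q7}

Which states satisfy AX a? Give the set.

Sat(AX a) = {s : every successor in {q0, q2, q7}} = {q3, q4, q7}

{q3, q4, q7}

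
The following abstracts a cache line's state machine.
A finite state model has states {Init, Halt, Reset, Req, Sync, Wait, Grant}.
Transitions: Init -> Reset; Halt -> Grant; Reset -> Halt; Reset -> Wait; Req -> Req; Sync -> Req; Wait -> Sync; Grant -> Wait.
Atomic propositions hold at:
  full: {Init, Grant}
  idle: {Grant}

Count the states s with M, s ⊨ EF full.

EF full: least fixpoint, start Z0 = {Init, Grant}, add states with some successor in Z. Z1 = {Init, Halt, Grant}; Z2 = {Init, Halt, Reset, Grant}; fixed.
Sat(EF full) = {Init, Halt, Reset, Grant}
|Sat(EF full)| = |{Init, Halt, Reset, Grant}| = 4.

4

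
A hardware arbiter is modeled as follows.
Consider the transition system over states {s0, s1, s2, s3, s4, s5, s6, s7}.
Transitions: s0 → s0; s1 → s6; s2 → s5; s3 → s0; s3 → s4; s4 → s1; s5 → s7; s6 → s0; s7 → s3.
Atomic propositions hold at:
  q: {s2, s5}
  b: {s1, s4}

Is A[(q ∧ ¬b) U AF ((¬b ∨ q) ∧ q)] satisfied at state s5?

Sat(¬b) = {s0, s2, s3, s5, s6, s7}
Sat(q ∧ ¬b) = {s2, s5}
Sat(¬b ∨ q) = {s0, s2, s3, s5, s6, s7}
Sat((¬b ∨ q) ∧ q) = {s2, s5}
AF ((¬b ∨ q) ∧ q): least fixpoint, start Z0 = {s2, s5}, add states with every successor in Z. Already a fixed point.
Sat(AF ((¬b ∨ q) ∧ q)) = {s2, s5}
A[(q ∧ ¬b) U AF ((¬b ∨ q) ∧ q)]: least fixpoint, start Z0 = Sat(AF ((¬b ∨ q) ∧ q)) = {s2, s5}, add states in Sat(q ∧ ¬b) with every successor in Z. Already a fixed point.
Sat(A[(q ∧ ¬b) U AF ((¬b ∨ q) ∧ q)]) = {s2, s5}
s5 ∈ Sat(A[(q ∧ ¬b) U AF ((¬b ∨ q) ∧ q)]) = {s2, s5}, so the formula holds at s5.

Yes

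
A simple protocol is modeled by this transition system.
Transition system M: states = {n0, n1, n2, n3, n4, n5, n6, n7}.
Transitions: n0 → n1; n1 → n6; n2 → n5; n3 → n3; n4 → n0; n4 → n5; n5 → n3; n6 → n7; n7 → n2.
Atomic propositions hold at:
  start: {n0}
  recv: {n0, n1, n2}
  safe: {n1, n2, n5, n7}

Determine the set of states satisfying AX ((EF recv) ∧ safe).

{n0, n6, n7}

EF recv: least fixpoint, start Z0 = {n0, n1, n2}, add states with some successor in Z. Z1 = {n0, n1, n2, n4, n7}; Z2 = {n0, n1, n2, n4, n6, n7}; fixed.
Sat(EF recv) = {n0, n1, n2, n4, n6, n7}
Sat((EF recv) ∧ safe) = {n1, n2, n7}
Sat(AX ((EF recv) ∧ safe)) = {s : every successor in {n1, n2, n7}} = {n0, n6, n7}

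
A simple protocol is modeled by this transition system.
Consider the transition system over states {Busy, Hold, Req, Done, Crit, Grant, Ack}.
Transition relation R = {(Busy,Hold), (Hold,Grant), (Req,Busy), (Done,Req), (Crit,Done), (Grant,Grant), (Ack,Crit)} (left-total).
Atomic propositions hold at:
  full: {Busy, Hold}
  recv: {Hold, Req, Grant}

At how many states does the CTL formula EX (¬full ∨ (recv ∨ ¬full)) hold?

Sat(¬full) = {Req, Done, Crit, Grant, Ack}
Sat(recv ∨ ¬full) = {Hold, Req, Done, Crit, Grant, Ack}
Sat(¬full ∨ (recv ∨ ¬full)) = {Hold, Req, Done, Crit, Grant, Ack}
Sat(EX (¬full ∨ (recv ∨ ¬full))) = {s : some successor in {Hold, Req, Done, Crit, Grant, Ack}} = {Busy, Hold, Done, Crit, Grant, Ack}
|Sat(EX (¬full ∨ (recv ∨ ¬full)))| = |{Busy, Hold, Done, Crit, Grant, Ack}| = 6.

6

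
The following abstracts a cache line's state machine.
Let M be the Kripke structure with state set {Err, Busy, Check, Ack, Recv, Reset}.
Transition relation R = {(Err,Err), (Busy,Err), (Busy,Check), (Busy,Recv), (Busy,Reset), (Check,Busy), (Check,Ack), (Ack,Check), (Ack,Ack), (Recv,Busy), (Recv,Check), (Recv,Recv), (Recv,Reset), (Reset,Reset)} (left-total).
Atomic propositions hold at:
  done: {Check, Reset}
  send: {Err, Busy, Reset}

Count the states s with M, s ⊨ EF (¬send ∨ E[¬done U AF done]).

Sat(¬send) = {Check, Ack, Recv}
Sat(¬done) = {Err, Busy, Ack, Recv}
AF done: least fixpoint, start Z0 = {Check, Reset}, add states with every successor in Z. Already a fixed point.
Sat(AF done) = {Check, Reset}
E[¬done U AF done]: least fixpoint, start Z0 = Sat(AF done) = {Check, Reset}, add states in Sat(¬done) with some successor in Z. Z1 = {Busy, Check, Ack, Recv, Reset}; fixed.
Sat(E[¬done U AF done]) = {Busy, Check, Ack, Recv, Reset}
Sat(¬send ∨ E[¬done U AF done]) = {Busy, Check, Ack, Recv, Reset}
EF (¬send ∨ E[¬done U AF done]): least fixpoint, start Z0 = {Busy, Check, Ack, Recv, Reset}, add states with some successor in Z. Already a fixed point.
Sat(EF (¬send ∨ E[¬done U AF done])) = {Busy, Check, Ack, Recv, Reset}
|Sat(EF (¬send ∨ E[¬done U AF done]))| = |{Busy, Check, Ack, Recv, Reset}| = 5.

5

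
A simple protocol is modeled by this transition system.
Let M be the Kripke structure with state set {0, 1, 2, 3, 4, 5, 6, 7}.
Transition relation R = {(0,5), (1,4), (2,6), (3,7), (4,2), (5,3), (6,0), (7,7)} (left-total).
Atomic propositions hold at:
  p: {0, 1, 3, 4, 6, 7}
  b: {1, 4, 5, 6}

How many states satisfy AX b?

Sat(AX b) = {s : every successor in {1, 4, 5, 6}} = {0, 1, 2}
|Sat(AX b)| = |{0, 1, 2}| = 3.

3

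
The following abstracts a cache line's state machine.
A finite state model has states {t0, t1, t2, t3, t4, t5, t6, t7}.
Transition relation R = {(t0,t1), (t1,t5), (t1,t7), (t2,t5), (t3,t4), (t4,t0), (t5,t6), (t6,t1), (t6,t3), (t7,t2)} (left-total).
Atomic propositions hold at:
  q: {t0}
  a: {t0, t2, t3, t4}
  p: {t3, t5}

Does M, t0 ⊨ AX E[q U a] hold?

E[q U a]: least fixpoint, start Z0 = Sat(a) = {t0, t2, t3, t4}, add states in Sat(q) with some successor in Z. Already a fixed point.
Sat(E[q U a]) = {t0, t2, t3, t4}
Sat(AX E[q U a]) = {s : every successor in {t0, t2, t3, t4}} = {t3, t4, t7}
t0 ∉ Sat(AX E[q U a]) = {t3, t4, t7}, so the formula does not hold at t0.

No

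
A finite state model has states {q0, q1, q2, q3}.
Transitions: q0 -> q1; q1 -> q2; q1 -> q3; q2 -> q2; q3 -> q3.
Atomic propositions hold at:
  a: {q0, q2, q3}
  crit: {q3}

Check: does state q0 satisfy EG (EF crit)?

EF crit: least fixpoint, start Z0 = {q3}, add states with some successor in Z. Z1 = {q1, q3}; Z2 = {q0, q1, q3}; fixed.
Sat(EF crit) = {q0, q1, q3}
EG (EF crit): greatest fixpoint, start Z0 = {q0, q1, q3}, keep only states in Sat with some successor in Z. Already a fixed point.
Sat(EG (EF crit)) = {q0, q1, q3}
q0 ∈ Sat(EG (EF crit)) = {q0, q1, q3}, so the formula holds at q0.

Yes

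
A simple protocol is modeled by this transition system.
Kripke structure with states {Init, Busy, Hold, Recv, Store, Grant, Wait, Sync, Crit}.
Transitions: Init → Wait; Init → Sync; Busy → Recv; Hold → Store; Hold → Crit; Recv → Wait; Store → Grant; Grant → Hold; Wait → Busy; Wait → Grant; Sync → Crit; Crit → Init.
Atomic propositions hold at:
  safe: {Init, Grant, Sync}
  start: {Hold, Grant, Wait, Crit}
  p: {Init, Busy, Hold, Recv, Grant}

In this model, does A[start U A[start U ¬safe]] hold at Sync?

No

Sat(¬safe) = {Busy, Hold, Recv, Store, Wait, Crit}
A[start U ¬safe]: least fixpoint, start Z0 = Sat(¬safe) = {Busy, Hold, Recv, Store, Wait, Crit}, add states in Sat(start) with every successor in Z. Z1 = {Busy, Hold, Recv, Store, Grant, Wait, Crit}; fixed.
Sat(A[start U ¬safe]) = {Busy, Hold, Recv, Store, Grant, Wait, Crit}
A[start U A[start U ¬safe]]: least fixpoint, start Z0 = Sat(A[start U ¬safe]) = {Busy, Hold, Recv, Store, Grant, Wait, Crit}, add states in Sat(start) with every successor in Z. Already a fixed point.
Sat(A[start U A[start U ¬safe]]) = {Busy, Hold, Recv, Store, Grant, Wait, Crit}
Sync ∉ Sat(A[start U A[start U ¬safe]]) = {Busy, Hold, Recv, Store, Grant, Wait, Crit}, so the formula does not hold at Sync.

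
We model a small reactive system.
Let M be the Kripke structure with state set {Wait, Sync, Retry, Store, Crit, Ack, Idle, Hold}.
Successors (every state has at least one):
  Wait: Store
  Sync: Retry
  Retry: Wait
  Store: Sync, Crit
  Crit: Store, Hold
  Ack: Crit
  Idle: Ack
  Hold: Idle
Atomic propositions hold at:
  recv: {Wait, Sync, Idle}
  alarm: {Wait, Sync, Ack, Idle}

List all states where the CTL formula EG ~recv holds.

{Store, Crit, Ack}

Sat(~recv) = {Retry, Store, Crit, Ack, Hold}
EG ~recv: greatest fixpoint, start Z0 = {Retry, Store, Crit, Ack, Hold}, keep only states in Sat with some successor in Z. Z1 = {Store, Crit, Ack}; fixed.
Sat(EG ~recv) = {Store, Crit, Ack}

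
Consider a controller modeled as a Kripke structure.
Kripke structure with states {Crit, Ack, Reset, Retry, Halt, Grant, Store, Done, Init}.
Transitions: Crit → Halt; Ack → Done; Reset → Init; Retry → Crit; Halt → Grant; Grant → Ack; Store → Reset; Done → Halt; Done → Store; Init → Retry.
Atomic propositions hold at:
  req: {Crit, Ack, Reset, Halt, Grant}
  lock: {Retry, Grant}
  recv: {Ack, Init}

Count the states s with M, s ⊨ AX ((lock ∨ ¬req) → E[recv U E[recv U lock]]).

Sat(¬req) = {Retry, Store, Done, Init}
Sat(lock ∨ ¬req) = {Retry, Grant, Store, Done, Init}
E[recv U lock]: least fixpoint, start Z0 = Sat(lock) = {Retry, Grant}, add states in Sat(recv) with some successor in Z. Z1 = {Retry, Grant, Init}; fixed.
Sat(E[recv U lock]) = {Retry, Grant, Init}
E[recv U E[recv U lock]]: least fixpoint, start Z0 = Sat(E[recv U lock]) = {Retry, Grant, Init}, add states in Sat(recv) with some successor in Z. Already a fixed point.
Sat(E[recv U E[recv U lock]]) = {Retry, Grant, Init}
Sat((lock ∨ ¬req) → E[recv U E[recv U lock]]) = {Crit, Ack, Reset, Retry, Halt, Grant, Init}
Sat(AX ((lock ∨ ¬req) → E[recv U E[recv U lock]])) = {s : every successor in {Crit, Ack, Reset, Retry, Halt, Grant, Init}} = {Crit, Reset, Retry, Halt, Grant, Store, Init}
|Sat(AX ((lock ∨ ¬req) → E[recv U E[recv U lock]]))| = |{Crit, Reset, Retry, Halt, Grant, Store, Init}| = 7.

7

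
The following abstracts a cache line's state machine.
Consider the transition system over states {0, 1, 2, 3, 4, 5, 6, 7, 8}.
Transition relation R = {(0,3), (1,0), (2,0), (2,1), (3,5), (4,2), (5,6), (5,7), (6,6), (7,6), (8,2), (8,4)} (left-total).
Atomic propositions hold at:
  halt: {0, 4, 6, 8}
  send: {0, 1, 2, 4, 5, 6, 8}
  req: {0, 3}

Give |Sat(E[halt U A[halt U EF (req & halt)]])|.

Sat(req & halt) = {0}
EF (req & halt): least fixpoint, start Z0 = {0}, add states with some successor in Z. Z1 = {0, 1, 2}; Z2 = {0, 1, 2, 4, 8}; fixed.
Sat(EF (req & halt)) = {0, 1, 2, 4, 8}
A[halt U EF (req & halt)]: least fixpoint, start Z0 = Sat(EF (req & halt)) = {0, 1, 2, 4, 8}, add states in Sat(halt) with every successor in Z. Already a fixed point.
Sat(A[halt U EF (req & halt)]) = {0, 1, 2, 4, 8}
E[halt U A[halt U EF (req & halt)]]: least fixpoint, start Z0 = Sat(A[halt U EF (req & halt)]) = {0, 1, 2, 4, 8}, add states in Sat(halt) with some successor in Z. Already a fixed point.
Sat(E[halt U A[halt U EF (req & halt)]]) = {0, 1, 2, 4, 8}
|Sat(E[halt U A[halt U EF (req & halt)]])| = |{0, 1, 2, 4, 8}| = 5.

5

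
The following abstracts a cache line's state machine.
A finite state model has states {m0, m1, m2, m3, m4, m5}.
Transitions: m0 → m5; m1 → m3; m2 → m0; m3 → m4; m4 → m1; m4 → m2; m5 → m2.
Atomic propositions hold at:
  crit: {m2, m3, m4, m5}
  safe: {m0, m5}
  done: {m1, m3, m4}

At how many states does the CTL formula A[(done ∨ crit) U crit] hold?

5

Sat(done ∨ crit) = {m1, m2, m3, m4, m5}
A[(done ∨ crit) U crit]: least fixpoint, start Z0 = Sat(crit) = {m2, m3, m4, m5}, add states in Sat(done ∨ crit) with every successor in Z. Z1 = {m1, m2, m3, m4, m5}; fixed.
Sat(A[(done ∨ crit) U crit]) = {m1, m2, m3, m4, m5}
|Sat(A[(done ∨ crit) U crit])| = |{m1, m2, m3, m4, m5}| = 5.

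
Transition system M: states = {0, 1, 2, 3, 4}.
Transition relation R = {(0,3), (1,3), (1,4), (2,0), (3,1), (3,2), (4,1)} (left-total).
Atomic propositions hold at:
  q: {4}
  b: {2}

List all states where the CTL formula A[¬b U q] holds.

Sat(¬b) = {0, 1, 3, 4}
A[¬b U q]: least fixpoint, start Z0 = Sat(q) = {4}, add states in Sat(¬b) with every successor in Z. Already a fixed point.
Sat(A[¬b U q]) = {4}

{4}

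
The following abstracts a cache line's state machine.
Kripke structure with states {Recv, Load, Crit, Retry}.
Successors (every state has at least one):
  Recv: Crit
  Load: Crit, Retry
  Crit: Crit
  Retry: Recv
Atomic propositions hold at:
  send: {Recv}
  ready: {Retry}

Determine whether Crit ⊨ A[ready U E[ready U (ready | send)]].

Sat(ready | send) = {Recv, Retry}
E[ready U (ready | send)]: least fixpoint, start Z0 = Sat((ready | send)) = {Recv, Retry}, add states in Sat(ready) with some successor in Z. Already a fixed point.
Sat(E[ready U (ready | send)]) = {Recv, Retry}
A[ready U E[ready U (ready | send)]]: least fixpoint, start Z0 = Sat(E[ready U (ready | send)]) = {Recv, Retry}, add states in Sat(ready) with every successor in Z. Already a fixed point.
Sat(A[ready U E[ready U (ready | send)]]) = {Recv, Retry}
Crit ∉ Sat(A[ready U E[ready U (ready | send)]]) = {Recv, Retry}, so the formula does not hold at Crit.

No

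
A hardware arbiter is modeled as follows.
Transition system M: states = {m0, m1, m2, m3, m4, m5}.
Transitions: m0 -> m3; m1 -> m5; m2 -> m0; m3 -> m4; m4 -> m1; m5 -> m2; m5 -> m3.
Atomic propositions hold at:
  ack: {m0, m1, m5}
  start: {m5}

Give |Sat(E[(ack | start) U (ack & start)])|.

Sat(ack | start) = {m0, m1, m5}
Sat(ack & start) = {m5}
E[(ack | start) U (ack & start)]: least fixpoint, start Z0 = Sat((ack & start)) = {m5}, add states in Sat(ack | start) with some successor in Z. Z1 = {m1, m5}; fixed.
Sat(E[(ack | start) U (ack & start)]) = {m1, m5}
|Sat(E[(ack | start) U (ack & start)])| = |{m1, m5}| = 2.

2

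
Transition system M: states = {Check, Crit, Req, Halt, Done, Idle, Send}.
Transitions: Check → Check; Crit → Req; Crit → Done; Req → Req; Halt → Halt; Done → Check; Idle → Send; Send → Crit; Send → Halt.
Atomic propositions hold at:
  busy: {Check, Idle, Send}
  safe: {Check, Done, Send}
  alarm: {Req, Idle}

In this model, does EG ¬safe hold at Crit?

Yes

Sat(¬safe) = {Crit, Req, Halt, Idle}
EG ¬safe: greatest fixpoint, start Z0 = {Crit, Req, Halt, Idle}, keep only states in Sat with some successor in Z. Z1 = {Crit, Req, Halt}; fixed.
Sat(EG ¬safe) = {Crit, Req, Halt}
Crit ∈ Sat(EG ¬safe) = {Crit, Req, Halt}, so the formula holds at Crit.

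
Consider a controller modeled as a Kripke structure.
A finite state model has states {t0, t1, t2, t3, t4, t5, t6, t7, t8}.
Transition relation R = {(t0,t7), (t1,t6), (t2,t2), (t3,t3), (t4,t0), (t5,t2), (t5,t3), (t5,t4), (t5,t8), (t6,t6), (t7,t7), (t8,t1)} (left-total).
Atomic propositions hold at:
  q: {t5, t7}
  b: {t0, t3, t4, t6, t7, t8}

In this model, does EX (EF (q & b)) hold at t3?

Sat(q & b) = {t7}
EF (q & b): least fixpoint, start Z0 = {t7}, add states with some successor in Z. Z1 = {t0, t7}; Z2 = {t0, t4, t7}; Z3 = {t0, t4, t5, t7}; fixed.
Sat(EF (q & b)) = {t0, t4, t5, t7}
Sat(EX (EF (q & b))) = {s : some successor in {t0, t4, t5, t7}} = {t0, t4, t5, t7}
t3 ∉ Sat(EX (EF (q & b))) = {t0, t4, t5, t7}, so the formula does not hold at t3.

No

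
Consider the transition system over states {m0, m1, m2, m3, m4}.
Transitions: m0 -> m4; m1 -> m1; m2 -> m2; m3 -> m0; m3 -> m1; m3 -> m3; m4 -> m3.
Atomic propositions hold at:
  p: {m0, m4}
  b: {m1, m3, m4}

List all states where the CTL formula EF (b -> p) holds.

Sat(b -> p) = {m0, m2, m4}
EF (b -> p): least fixpoint, start Z0 = {m0, m2, m4}, add states with some successor in Z. Z1 = {m0, m2, m3, m4}; fixed.
Sat(EF (b -> p)) = {m0, m2, m3, m4}

{m0, m2, m3, m4}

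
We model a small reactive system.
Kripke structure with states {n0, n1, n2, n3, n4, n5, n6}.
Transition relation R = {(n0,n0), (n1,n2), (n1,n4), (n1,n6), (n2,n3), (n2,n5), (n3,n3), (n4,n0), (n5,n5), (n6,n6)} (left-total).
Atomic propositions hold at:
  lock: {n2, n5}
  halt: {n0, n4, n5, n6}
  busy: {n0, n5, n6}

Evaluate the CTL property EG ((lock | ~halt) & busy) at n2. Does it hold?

Sat(~halt) = {n1, n2, n3}
Sat(lock | ~halt) = {n1, n2, n3, n5}
Sat((lock | ~halt) & busy) = {n5}
EG ((lock | ~halt) & busy): greatest fixpoint, start Z0 = {n5}, keep only states in Sat with some successor in Z. Already a fixed point.
Sat(EG ((lock | ~halt) & busy)) = {n5}
n2 ∉ Sat(EG ((lock | ~halt) & busy)) = {n5}, so the formula does not hold at n2.

No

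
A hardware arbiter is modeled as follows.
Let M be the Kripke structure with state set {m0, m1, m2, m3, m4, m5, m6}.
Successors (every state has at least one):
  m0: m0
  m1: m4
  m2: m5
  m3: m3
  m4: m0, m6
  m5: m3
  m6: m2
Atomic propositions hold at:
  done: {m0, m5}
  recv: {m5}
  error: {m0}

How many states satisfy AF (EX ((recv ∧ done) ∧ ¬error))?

Sat(recv ∧ done) = {m5}
Sat(¬error) = {m1, m2, m3, m4, m5, m6}
Sat((recv ∧ done) ∧ ¬error) = {m5}
Sat(EX ((recv ∧ done) ∧ ¬error)) = {s : some successor in {m5}} = {m2}
AF (EX ((recv ∧ done) ∧ ¬error)): least fixpoint, start Z0 = {m2}, add states with every successor in Z. Z1 = {m2, m6}; fixed.
Sat(AF (EX ((recv ∧ done) ∧ ¬error))) = {m2, m6}
|Sat(AF (EX ((recv ∧ done) ∧ ¬error)))| = |{m2, m6}| = 2.

2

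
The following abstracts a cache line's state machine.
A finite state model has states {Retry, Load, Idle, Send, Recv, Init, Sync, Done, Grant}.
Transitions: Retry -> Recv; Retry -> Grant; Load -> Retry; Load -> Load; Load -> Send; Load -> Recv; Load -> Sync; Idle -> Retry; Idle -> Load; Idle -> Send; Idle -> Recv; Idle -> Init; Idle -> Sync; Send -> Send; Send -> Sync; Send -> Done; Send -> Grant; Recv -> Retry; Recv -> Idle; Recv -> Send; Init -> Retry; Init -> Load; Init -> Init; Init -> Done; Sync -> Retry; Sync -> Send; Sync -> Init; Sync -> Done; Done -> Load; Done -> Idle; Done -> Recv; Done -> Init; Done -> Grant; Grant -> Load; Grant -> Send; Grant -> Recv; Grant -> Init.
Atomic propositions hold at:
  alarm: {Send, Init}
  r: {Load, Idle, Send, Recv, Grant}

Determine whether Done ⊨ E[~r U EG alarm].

Sat(~r) = {Retry, Init, Sync, Done}
EG alarm: greatest fixpoint, start Z0 = {Send, Init}, keep only states in Sat with some successor in Z. Already a fixed point.
Sat(EG alarm) = {Send, Init}
E[~r U EG alarm]: least fixpoint, start Z0 = Sat(EG alarm) = {Send, Init}, add states in Sat(~r) with some successor in Z. Z1 = {Send, Init, Sync, Done}; fixed.
Sat(E[~r U EG alarm]) = {Send, Init, Sync, Done}
Done ∈ Sat(E[~r U EG alarm]) = {Send, Init, Sync, Done}, so the formula holds at Done.

Yes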